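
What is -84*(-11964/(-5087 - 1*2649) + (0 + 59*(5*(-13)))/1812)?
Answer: 6990193/146017 ≈ 47.872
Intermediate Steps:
-84*(-11964/(-5087 - 1*2649) + (0 + 59*(5*(-13)))/1812) = -84*(-11964/(-5087 - 2649) + (0 + 59*(-65))*(1/1812)) = -84*(-11964/(-7736) + (0 - 3835)*(1/1812)) = -84*(-11964*(-1/7736) - 3835*1/1812) = -84*(2991/1934 - 3835/1812) = -84*(-998599/1752204) = 6990193/146017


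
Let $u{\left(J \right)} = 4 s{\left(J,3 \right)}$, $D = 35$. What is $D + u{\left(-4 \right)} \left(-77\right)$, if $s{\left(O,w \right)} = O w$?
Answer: $3731$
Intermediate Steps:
$u{\left(J \right)} = 12 J$ ($u{\left(J \right)} = 4 J 3 = 4 \cdot 3 J = 12 J$)
$D + u{\left(-4 \right)} \left(-77\right) = 35 + 12 \left(-4\right) \left(-77\right) = 35 - -3696 = 35 + 3696 = 3731$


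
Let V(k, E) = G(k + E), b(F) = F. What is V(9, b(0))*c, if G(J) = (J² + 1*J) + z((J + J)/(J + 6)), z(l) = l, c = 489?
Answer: 222984/5 ≈ 44597.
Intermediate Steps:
G(J) = J + J² + 2*J/(6 + J) (G(J) = (J² + 1*J) + (J + J)/(J + 6) = (J² + J) + (2*J)/(6 + J) = (J + J²) + 2*J/(6 + J) = J + J² + 2*J/(6 + J))
V(k, E) = (2 + (1 + E + k)*(6 + E + k))*(E + k)/(6 + E + k) (V(k, E) = (k + E)*(2 + (1 + (k + E))*(6 + (k + E)))/(6 + (k + E)) = (E + k)*(2 + (1 + (E + k))*(6 + (E + k)))/(6 + (E + k)) = (E + k)*(2 + (1 + E + k)*(6 + E + k))/(6 + E + k) = (2 + (1 + E + k)*(6 + E + k))*(E + k)/(6 + E + k))
V(9, b(0))*c = ((2*0 + 2*9 + (6 + 0 + 9)*(0 + 9 + (0 + 9)²))/(6 + 0 + 9))*489 = ((0 + 18 + 15*(0 + 9 + 9²))/15)*489 = ((0 + 18 + 15*(0 + 9 + 81))/15)*489 = ((0 + 18 + 15*90)/15)*489 = ((0 + 18 + 1350)/15)*489 = ((1/15)*1368)*489 = (456/5)*489 = 222984/5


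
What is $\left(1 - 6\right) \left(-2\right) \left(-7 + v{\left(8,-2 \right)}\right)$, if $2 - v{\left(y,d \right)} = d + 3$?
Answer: $-60$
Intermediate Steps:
$v{\left(y,d \right)} = -1 - d$ ($v{\left(y,d \right)} = 2 - \left(d + 3\right) = 2 - \left(3 + d\right) = -1 - d$)
$\left(1 - 6\right) \left(-2\right) \left(-7 + v{\left(8,-2 \right)}\right) = \left(1 - 6\right) \left(-2\right) \left(-7 - -1\right) = \left(-5\right) \left(-2\right) \left(-7 + \left(-1 + 2\right)\right) = 10 \left(-7 + 1\right) = 10 \left(-6\right) = -60$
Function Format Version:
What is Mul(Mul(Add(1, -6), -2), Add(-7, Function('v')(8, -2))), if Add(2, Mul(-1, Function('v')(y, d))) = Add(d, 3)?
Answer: -60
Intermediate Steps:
Function('v')(y, d) = Add(-1, Mul(-1, d)) (Function('v')(y, d) = Add(2, Mul(-1, Add(d, 3))) = Add(2, Mul(-1, Add(3, d))) = Add(2, Add(-3, Mul(-1, d))) = Add(-1, Mul(-1, d)))
Mul(Mul(Add(1, -6), -2), Add(-7, Function('v')(8, -2))) = Mul(Mul(Add(1, -6), -2), Add(-7, Add(-1, Mul(-1, -2)))) = Mul(Mul(-5, -2), Add(-7, Add(-1, 2))) = Mul(10, Add(-7, 1)) = Mul(10, -6) = -60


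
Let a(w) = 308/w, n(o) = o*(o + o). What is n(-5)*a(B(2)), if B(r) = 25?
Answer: 616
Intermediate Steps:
n(o) = 2*o**2 (n(o) = o*(2*o) = 2*o**2)
n(-5)*a(B(2)) = (2*(-5)**2)*(308/25) = (2*25)*(308*(1/25)) = 50*(308/25) = 616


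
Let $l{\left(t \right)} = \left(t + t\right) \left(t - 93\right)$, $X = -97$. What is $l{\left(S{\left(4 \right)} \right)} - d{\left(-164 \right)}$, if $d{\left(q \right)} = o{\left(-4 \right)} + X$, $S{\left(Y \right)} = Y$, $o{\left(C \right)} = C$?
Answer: $-611$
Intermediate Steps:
$d{\left(q \right)} = -101$ ($d{\left(q \right)} = -4 - 97 = -101$)
$l{\left(t \right)} = 2 t \left(-93 + t\right)$
$l{\left(S{\left(4 \right)} \right)} - d{\left(-164 \right)} = 2 \cdot 4 \left(-93 + 4\right) - -101 = 2 \cdot 4 \left(-89\right) + 101 = -712 + 101 = -611$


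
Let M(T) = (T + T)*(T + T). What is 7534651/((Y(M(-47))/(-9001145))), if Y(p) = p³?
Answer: -67820486175395/689869781056 ≈ -98.309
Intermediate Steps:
M(T) = 4*T² (M(T) = (2*T)*(2*T) = 4*T²)
7534651/((Y(M(-47))/(-9001145))) = 7534651/(((4*(-47)²)³/(-9001145))) = 7534651/(((4*2209)³*(-1/9001145))) = 7534651/((8836³*(-1/9001145))) = 7534651/((689869781056*(-1/9001145))) = 7534651/(-689869781056/9001145) = 7534651*(-9001145/689869781056) = -67820486175395/689869781056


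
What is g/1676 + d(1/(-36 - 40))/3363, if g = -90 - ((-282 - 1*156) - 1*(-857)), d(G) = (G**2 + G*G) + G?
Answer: -1235911277/4069472136 ≈ -0.30370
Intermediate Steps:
d(G) = G + 2*G**2 (d(G) = (G**2 + G**2) + G = 2*G**2 + G = G + 2*G**2)
g = -509 (g = -90 - ((-282 - 156) + 857) = -90 - (-438 + 857) = -90 - 1*419 = -90 - 419 = -509)
g/1676 + d(1/(-36 - 40))/3363 = -509/1676 + ((1 + 2/(-36 - 40))/(-36 - 40))/3363 = -509*1/1676 + ((1 + 2/(-76))/(-76))*(1/3363) = -509/1676 - (1 + 2*(-1/76))/76*(1/3363) = -509/1676 - (1 - 1/38)/76*(1/3363) = -509/1676 - 1/76*37/38*(1/3363) = -509/1676 - 37/2888*1/3363 = -509/1676 - 37/9712344 = -1235911277/4069472136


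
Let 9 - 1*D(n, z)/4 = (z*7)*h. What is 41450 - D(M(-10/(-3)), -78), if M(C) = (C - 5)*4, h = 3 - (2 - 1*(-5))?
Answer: 50150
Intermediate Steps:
h = -4 (h = 3 - (2 + 5) = 3 - 1*7 = 3 - 7 = -4)
M(C) = -20 + 4*C (M(C) = (-5 + C)*4 = -20 + 4*C)
D(n, z) = 36 + 112*z (D(n, z) = 36 - 4*z*7*(-4) = 36 - 4*7*z*(-4) = 36 - (-112)*z = 36 + 112*z)
41450 - D(M(-10/(-3)), -78) = 41450 - (36 + 112*(-78)) = 41450 - (36 - 8736) = 41450 - 1*(-8700) = 41450 + 8700 = 50150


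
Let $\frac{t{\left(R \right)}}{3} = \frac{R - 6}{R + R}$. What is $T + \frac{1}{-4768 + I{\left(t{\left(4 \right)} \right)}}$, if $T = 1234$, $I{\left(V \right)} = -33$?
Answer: $\frac{5924433}{4801} \approx 1234.0$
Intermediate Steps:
$t{\left(R \right)} = \frac{3 \left(-6 + R\right)}{2 R}$ ($t{\left(R \right)} = 3 \frac{R - 6}{R + R} = 3 \frac{-6 + R}{2 R} = \frac{3 \left(-6 + R\right)}{2 R}$)
$T + \frac{1}{-4768 + I{\left(t{\left(4 \right)} \right)}} = 1234 + \frac{1}{-4768 - 33} = 1234 + \frac{1}{-4801} = 1234 - \frac{1}{4801} = \frac{5924433}{4801}$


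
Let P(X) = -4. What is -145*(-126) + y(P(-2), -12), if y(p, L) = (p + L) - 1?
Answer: 18253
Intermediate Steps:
y(p, L) = -1 + L + p (y(p, L) = (L + p) - 1 = -1 + L + p)
-145*(-126) + y(P(-2), -12) = -145*(-126) + (-1 - 12 - 4) = 18270 - 17 = 18253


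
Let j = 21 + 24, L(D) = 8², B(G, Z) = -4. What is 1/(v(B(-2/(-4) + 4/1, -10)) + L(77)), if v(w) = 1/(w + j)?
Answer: 41/2625 ≈ 0.015619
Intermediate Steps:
L(D) = 64
j = 45
v(w) = 1/(45 + w) (v(w) = 1/(w + 45) = 1/(45 + w))
1/(v(B(-2/(-4) + 4/1, -10)) + L(77)) = 1/(1/(45 - 4) + 64) = 1/(1/41 + 64) = 1/(2625/41) = 41/2625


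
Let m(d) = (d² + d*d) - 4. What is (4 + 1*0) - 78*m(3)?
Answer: -1088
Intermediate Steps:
m(d) = -4 + 2*d² (m(d) = (d² + d²) - 4 = 2*d² - 4 = -4 + 2*d²)
(4 + 1*0) - 78*m(3) = (4 + 1*0) - 78*(-4 + 2*3²) = (4 + 0) - 78*(-4 + 2*9) = 4 - 78*(-4 + 18) = 4 - 78*14 = 4 - 1092 = -1088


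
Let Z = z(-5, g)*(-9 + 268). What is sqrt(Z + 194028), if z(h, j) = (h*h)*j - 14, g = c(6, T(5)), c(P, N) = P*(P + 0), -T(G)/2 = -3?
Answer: sqrt(423502) ≈ 650.77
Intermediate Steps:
T(G) = 6 (T(G) = -2*(-3) = 6)
c(P, N) = P**2 (c(P, N) = P*P = P**2)
g = 36 (g = 6**2 = 36)
z(h, j) = -14 + j*h**2 (z(h, j) = h**2*j - 14 = j*h**2 - 14 = -14 + j*h**2)
Z = 229474 (Z = (-14 + 36*(-5)**2)*(-9 + 268) = (-14 + 36*25)*259 = (-14 + 900)*259 = 886*259 = 229474)
sqrt(Z + 194028) = sqrt(229474 + 194028) = sqrt(423502)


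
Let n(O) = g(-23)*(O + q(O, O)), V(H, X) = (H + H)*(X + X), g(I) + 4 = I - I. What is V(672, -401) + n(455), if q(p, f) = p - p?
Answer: -1079708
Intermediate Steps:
q(p, f) = 0
g(I) = -4 (g(I) = -4 + (I - I) = -4 + 0 = -4)
V(H, X) = 4*H*X (V(H, X) = (2*H)*(2*X) = 4*H*X)
n(O) = -4*O (n(O) = -4*(O + 0) = -4*O)
V(672, -401) + n(455) = 4*672*(-401) - 4*455 = -1077888 - 1820 = -1079708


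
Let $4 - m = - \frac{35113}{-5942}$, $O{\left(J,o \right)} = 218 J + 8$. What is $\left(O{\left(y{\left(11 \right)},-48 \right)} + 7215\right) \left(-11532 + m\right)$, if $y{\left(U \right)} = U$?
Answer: $- \frac{659370318669}{5942} \approx -1.1097 \cdot 10^{8}$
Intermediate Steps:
$O{\left(J,o \right)} = 8 + 218 J$
$m = - \frac{11345}{5942}$ ($m = 4 - - \frac{35113}{-5942} = 4 - \left(-35113\right) \left(- \frac{1}{5942}\right) = 4 - \frac{35113}{5942} = - \frac{11345}{5942} \approx -1.9093$)
$\left(O{\left(y{\left(11 \right)},-48 \right)} + 7215\right) \left(-11532 + m\right) = \left(\left(8 + 218 \cdot 11\right) + 7215\right) \left(-11532 - \frac{11345}{5942}\right) = \left(\left(8 + 2398\right) + 7215\right) \left(- \frac{68534489}{5942}\right) = \left(2406 + 7215\right) \left(- \frac{68534489}{5942}\right) = 9621 \left(- \frac{68534489}{5942}\right) = - \frac{659370318669}{5942}$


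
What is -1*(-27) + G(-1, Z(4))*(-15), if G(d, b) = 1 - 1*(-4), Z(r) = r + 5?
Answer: -48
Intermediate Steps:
Z(r) = 5 + r
G(d, b) = 5 (G(d, b) = 1 + 4 = 5)
-1*(-27) + G(-1, Z(4))*(-15) = -1*(-27) + 5*(-15) = 27 - 75 = -48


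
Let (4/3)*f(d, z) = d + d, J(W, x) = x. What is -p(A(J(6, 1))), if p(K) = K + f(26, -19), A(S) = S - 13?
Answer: -27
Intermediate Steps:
A(S) = -13 + S
f(d, z) = 3*d/2 (f(d, z) = 3*(d + d)/4 = 3*(2*d)/4 = 3*d/2)
p(K) = 39 + K (p(K) = K + (3/2)*26 = K + 39 = 39 + K)
-p(A(J(6, 1))) = -(39 + (-13 + 1)) = -(39 - 12) = -1*27 = -27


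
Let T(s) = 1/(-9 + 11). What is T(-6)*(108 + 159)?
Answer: 267/2 ≈ 133.50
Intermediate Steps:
T(s) = ½ (T(s) = 1/2 = ½)
T(-6)*(108 + 159) = (108 + 159)/2 = (½)*267 = 267/2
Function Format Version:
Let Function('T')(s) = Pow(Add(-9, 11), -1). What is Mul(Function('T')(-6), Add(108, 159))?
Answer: Rational(267, 2) ≈ 133.50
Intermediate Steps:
Function('T')(s) = Rational(1, 2) (Function('T')(s) = Pow(2, -1) = Rational(1, 2))
Mul(Function('T')(-6), Add(108, 159)) = Mul(Rational(1, 2), Add(108, 159)) = Mul(Rational(1, 2), 267) = Rational(267, 2)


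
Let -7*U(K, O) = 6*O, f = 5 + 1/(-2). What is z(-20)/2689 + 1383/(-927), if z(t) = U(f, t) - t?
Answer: -8597063/5816307 ≈ -1.4781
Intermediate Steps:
f = 9/2 (f = 5 - ½ = 9/2 ≈ 4.5000)
U(K, O) = -6*O/7
z(t) = -13*t/7 (z(t) = -6*t/7 - t = -13*t/7)
z(-20)/2689 + 1383/(-927) = -13/7*(-20)/2689 + 1383/(-927) = (260/7)*(1/2689) + 1383*(-1/927) = 260/18823 - 461/309 = -8597063/5816307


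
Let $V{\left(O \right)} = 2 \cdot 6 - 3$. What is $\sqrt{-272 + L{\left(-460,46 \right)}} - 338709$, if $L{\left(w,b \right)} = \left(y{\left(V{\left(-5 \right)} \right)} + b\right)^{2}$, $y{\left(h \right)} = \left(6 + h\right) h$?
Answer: $-338709 + \sqrt{32489} \approx -3.3853 \cdot 10^{5}$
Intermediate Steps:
$V{\left(O \right)} = 9$ ($V{\left(O \right)} = 12 - 3 = 9$)
$y{\left(h \right)} = h \left(6 + h\right)$
$L{\left(w,b \right)} = \left(135 + b\right)^{2}$ ($L{\left(w,b \right)} = \left(9 \left(6 + 9\right) + b\right)^{2} = \left(9 \cdot 15 + b\right)^{2} = \left(135 + b\right)^{2}$)
$\sqrt{-272 + L{\left(-460,46 \right)}} - 338709 = \sqrt{-272 + \left(135 + 46\right)^{2}} - 338709 = \sqrt{-272 + 181^{2}} - 338709 = \sqrt{-272 + 32761} - 338709 = \sqrt{32489} - 338709 = -338709 + \sqrt{32489}$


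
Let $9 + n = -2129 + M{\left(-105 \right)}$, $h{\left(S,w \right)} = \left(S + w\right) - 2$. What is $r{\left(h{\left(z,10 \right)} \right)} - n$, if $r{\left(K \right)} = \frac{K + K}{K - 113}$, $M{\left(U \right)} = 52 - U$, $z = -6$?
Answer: $\frac{219887}{111} \approx 1981.0$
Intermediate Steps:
$h{\left(S,w \right)} = -2 + S + w$
$r{\left(K \right)} = \frac{2 K}{-113 + K}$
$n = -1981$ ($n = -9 + \left(-2129 + \left(52 - -105\right)\right) = -9 + \left(-2129 + \left(52 + 105\right)\right) = -9 + \left(-2129 + 157\right) = -9 - 1972 = -1981$)
$r{\left(h{\left(z,10 \right)} \right)} - n = \frac{2 \left(-2 - 6 + 10\right)}{-113 - -2} - -1981 = 2 \cdot 2 \frac{1}{-113 + 2} + 1981 = 2 \cdot 2 \frac{1}{-111} + 1981 = 2 \cdot 2 \left(- \frac{1}{111}\right) + 1981 = - \frac{4}{111} + 1981 = \frac{219887}{111}$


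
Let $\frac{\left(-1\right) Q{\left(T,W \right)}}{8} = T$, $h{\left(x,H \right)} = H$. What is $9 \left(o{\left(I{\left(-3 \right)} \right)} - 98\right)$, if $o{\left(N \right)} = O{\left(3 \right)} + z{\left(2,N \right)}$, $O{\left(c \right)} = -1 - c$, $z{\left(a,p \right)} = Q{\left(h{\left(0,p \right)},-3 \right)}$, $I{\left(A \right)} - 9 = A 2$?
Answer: $-1134$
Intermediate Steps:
$Q{\left(T,W \right)} = - 8 T$
$I{\left(A \right)} = 9 + 2 A$ ($I{\left(A \right)} = 9 + A 2 = 9 + 2 A$)
$z{\left(a,p \right)} = - 8 p$
$o{\left(N \right)} = -4 - 8 N$ ($o{\left(N \right)} = \left(-1 - 3\right) - 8 N = -4 - 8 N$)
$9 \left(o{\left(I{\left(-3 \right)} \right)} - 98\right) = 9 \left(\left(-4 - 8 \left(9 + 2 \left(-3\right)\right)\right) - 98\right) = 9 \left(\left(-4 - 8 \left(9 - 6\right)\right) - 98\right) = 9 \left(\left(-4 - 24\right) - 98\right) = 9 \left(-28 - 98\right) = 9 \left(-126\right) = -1134$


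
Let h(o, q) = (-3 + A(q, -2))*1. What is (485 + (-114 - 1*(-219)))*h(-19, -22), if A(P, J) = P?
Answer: -14750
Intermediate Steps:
h(o, q) = -3 + q (h(o, q) = (-3 + q)*1 = -3 + q)
(485 + (-114 - 1*(-219)))*h(-19, -22) = (485 + (-114 - 1*(-219)))*(-3 - 22) = (485 + (-114 + 219))*(-25) = (485 + 105)*(-25) = 590*(-25) = -14750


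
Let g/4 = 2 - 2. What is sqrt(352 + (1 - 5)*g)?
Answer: 4*sqrt(22) ≈ 18.762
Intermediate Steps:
g = 0 (g = 4*(2 - 2) = 4*0 = 0)
sqrt(352 + (1 - 5)*g) = sqrt(352 + (1 - 5)*0) = sqrt(352 - 4*0) = sqrt(352 + 0) = sqrt(352) = 4*sqrt(22)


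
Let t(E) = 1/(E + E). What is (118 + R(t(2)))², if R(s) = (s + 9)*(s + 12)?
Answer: 13697401/256 ≈ 53506.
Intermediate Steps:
t(E) = 1/(2*E)
R(s) = (9 + s)*(12 + s)
(118 + R(t(2)))² = (118 + (108 + ((½)/2)² + 21*((½)/2)))² = (118 + (108 + ((½)*(½))² + 21*((½)*(½))))² = (118 + (108 + (¼)² + 21*(¼)))² = (118 + (108 + 1/16 + 21/4))² = (118 + 1813/16)² = (3701/16)² = 13697401/256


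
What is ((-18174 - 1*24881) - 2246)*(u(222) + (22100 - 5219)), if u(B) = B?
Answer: -774783003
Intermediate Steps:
((-18174 - 1*24881) - 2246)*(u(222) + (22100 - 5219)) = ((-18174 - 1*24881) - 2246)*(222 + (22100 - 5219)) = ((-18174 - 24881) - 2246)*(222 + 16881) = (-43055 - 2246)*17103 = -45301*17103 = -774783003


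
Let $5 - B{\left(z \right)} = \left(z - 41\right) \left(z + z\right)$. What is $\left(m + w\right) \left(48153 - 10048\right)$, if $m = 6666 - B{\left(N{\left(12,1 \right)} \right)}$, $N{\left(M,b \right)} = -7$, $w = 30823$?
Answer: $1453934380$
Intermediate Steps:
$B{\left(z \right)} = 5 - 2 z \left(-41 + z\right)$ ($B{\left(z \right)} = 5 - \left(z - 41\right) \left(z + z\right) = 5 - \left(-41 + z\right) 2 z = 5 - 2 z \left(-41 + z\right)$)
$m = 7333$ ($m = 6666 - \left(5 - 2 \left(-7\right)^{2} + 82 \left(-7\right)\right) = 6666 - \left(5 - 98 - 574\right) = 6666 - -667 = 6666 + 667 = 7333$)
$\left(m + w\right) \left(48153 - 10048\right) = \left(7333 + 30823\right) \left(48153 - 10048\right) = 38156 \cdot 38105 = 1453934380$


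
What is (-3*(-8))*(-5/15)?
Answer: -8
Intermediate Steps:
(-3*(-8))*(-5/15) = 24*(-5*1/15) = 24*(-1/3) = -8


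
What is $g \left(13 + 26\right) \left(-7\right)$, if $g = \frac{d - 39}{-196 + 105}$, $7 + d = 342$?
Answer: $888$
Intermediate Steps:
$d = 335$ ($d = -7 + 342 = 335$)
$g = - \frac{296}{91}$ ($g = \frac{335 - 39}{-196 + 105} = \frac{296}{-91} = 296 \left(- \frac{1}{91}\right) = - \frac{296}{91} \approx -3.2527$)
$g \left(13 + 26\right) \left(-7\right) = - \frac{296 \left(13 + 26\right) \left(-7\right)}{91} = - \frac{296 \cdot 39 \left(-7\right)}{91} = \left(- \frac{296}{91}\right) \left(-273\right) = 888$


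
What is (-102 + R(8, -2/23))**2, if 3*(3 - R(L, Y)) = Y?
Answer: 46635241/4761 ≈ 9795.3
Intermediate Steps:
R(L, Y) = 3 - Y/3
(-102 + R(8, -2/23))**2 = (-102 + (3 - (-2)/(3*23)))**2 = (-102 + (3 - 1/3*(-2/23)))**2 = (-102 + (3 + 2/69))**2 = (-102 + 209/69)**2 = (-6829/69)**2 = 46635241/4761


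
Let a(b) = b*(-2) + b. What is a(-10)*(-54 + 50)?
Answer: -40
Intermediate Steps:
a(b) = -b (a(b) = -2*b + b = -b)
a(-10)*(-54 + 50) = (-1*(-10))*(-54 + 50) = 10*(-4) = -40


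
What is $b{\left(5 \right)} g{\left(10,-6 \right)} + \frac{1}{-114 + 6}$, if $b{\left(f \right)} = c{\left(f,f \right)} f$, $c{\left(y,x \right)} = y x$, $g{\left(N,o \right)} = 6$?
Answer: $\frac{80999}{108} \approx 749.99$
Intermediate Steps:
$c{\left(y,x \right)} = x y$
$b{\left(f \right)} = f^{3}$ ($b{\left(f \right)} = f f f = f^{2} f = f^{3}$)
$b{\left(5 \right)} g{\left(10,-6 \right)} + \frac{1}{-114 + 6} = 5^{3} \cdot 6 + \frac{1}{-114 + 6} = 125 \cdot 6 + \frac{1}{-108} = 750 - \frac{1}{108} = \frac{80999}{108}$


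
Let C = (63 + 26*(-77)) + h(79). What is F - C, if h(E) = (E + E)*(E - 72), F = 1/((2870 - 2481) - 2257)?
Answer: 1556043/1868 ≈ 833.00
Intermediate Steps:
F = -1/1868 (F = 1/(389 - 2257) = 1/(-1868) = -1/1868 ≈ -0.00053533)
h(E) = 2*E*(-72 + E) (h(E) = (2*E)*(-72 + E) = 2*E*(-72 + E))
C = -833 (C = (63 + 26*(-77)) + 2*79*(-72 + 79) = (63 - 2002) + 2*79*7 = -1939 + 1106 = -833)
F - C = -1/1868 - 1*(-833) = -1/1868 + 833 = 1556043/1868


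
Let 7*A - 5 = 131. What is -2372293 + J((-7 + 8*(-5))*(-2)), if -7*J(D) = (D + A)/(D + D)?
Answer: -10926781955/4606 ≈ -2.3723e+6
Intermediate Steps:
A = 136/7 (A = 5/7 + (⅐)*131 = 5/7 + 131/7 = 136/7 ≈ 19.429)
J(D) = -(136/7 + D)/(14*D) (J(D) = -(D + 136/7)/(7*(D + D)) = -(136/7 + D)/(7*(2*D)) = -(136/7 + D)*1/(2*D)/7 = -(136/7 + D)/(14*D))
-2372293 + J((-7 + 8*(-5))*(-2)) = -2372293 + (-136 - 7*(-7 + 8*(-5))*(-2))/(98*(((-7 + 8*(-5))*(-2)))) = -2372293 + (-136 - 7*(-7 - 40)*(-2))/(98*(((-7 - 40)*(-2)))) = -2372293 + (-136 - (-329)*(-2))/(98*((-47*(-2)))) = -2372293 + (1/98)*(-136 - 7*94)/94 = -2372293 + (1/98)*(1/94)*(-136 - 658) = -2372293 + (1/98)*(1/94)*(-794) = -2372293 - 397/4606 = -10926781955/4606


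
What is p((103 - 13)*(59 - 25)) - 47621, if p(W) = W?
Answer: -44561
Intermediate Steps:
p((103 - 13)*(59 - 25)) - 47621 = (103 - 13)*(59 - 25) - 47621 = 90*34 - 47621 = 3060 - 47621 = -44561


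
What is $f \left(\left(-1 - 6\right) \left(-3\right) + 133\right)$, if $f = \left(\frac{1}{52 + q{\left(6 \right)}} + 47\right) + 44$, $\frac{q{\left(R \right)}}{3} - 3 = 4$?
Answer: $\frac{1023176}{73} \approx 14016.0$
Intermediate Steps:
$q{\left(R \right)} = 21$ ($q{\left(R \right)} = 9 + 3 \cdot 4 = 9 + 12 = 21$)
$f = \frac{6644}{73}$ ($f = \left(\frac{1}{52 + 21} + 47\right) + 44 = \left(\frac{1}{73} + 47\right) + 44 = \frac{3432}{73} + 44 = \frac{6644}{73} \approx 91.014$)
$f \left(\left(-1 - 6\right) \left(-3\right) + 133\right) = \frac{6644 \left(\left(-1 - 6\right) \left(-3\right) + 133\right)}{73} = \frac{6644 \left(\left(-7\right) \left(-3\right) + 133\right)}{73} = \frac{6644 \left(21 + 133\right)}{73} = \frac{6644}{73} \cdot 154 = \frac{1023176}{73}$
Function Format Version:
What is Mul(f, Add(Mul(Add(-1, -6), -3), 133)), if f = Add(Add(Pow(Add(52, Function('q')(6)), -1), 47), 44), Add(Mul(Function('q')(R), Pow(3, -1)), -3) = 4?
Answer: Rational(1023176, 73) ≈ 14016.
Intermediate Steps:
Function('q')(R) = 21 (Function('q')(R) = Add(9, Mul(3, 4)) = Add(9, 12) = 21)
f = Rational(6644, 73) (f = Add(Add(Pow(Add(52, 21), -1), 47), 44) = Add(Add(Pow(73, -1), 47), 44) = Add(Add(Rational(1, 73), 47), 44) = Add(Rational(3432, 73), 44) = Rational(6644, 73) ≈ 91.014)
Mul(f, Add(Mul(Add(-1, -6), -3), 133)) = Mul(Rational(6644, 73), Add(Mul(Add(-1, -6), -3), 133)) = Mul(Rational(6644, 73), Add(Mul(-7, -3), 133)) = Mul(Rational(6644, 73), Add(21, 133)) = Mul(Rational(6644, 73), 154) = Rational(1023176, 73)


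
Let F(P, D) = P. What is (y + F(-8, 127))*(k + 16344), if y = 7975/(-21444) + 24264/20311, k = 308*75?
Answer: -540807632813/1910303 ≈ -2.8310e+5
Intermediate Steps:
k = 23100
y = 358336991/435549084 (y = 7975*(-1/21444) + 24264*(1/20311) = -7975/21444 + 24264/20311 = 358336991/435549084 ≈ 0.82272)
(y + F(-8, 127))*(k + 16344) = (358336991/435549084 - 8)*(23100 + 16344) = -3126055681/435549084*39444 = -540807632813/1910303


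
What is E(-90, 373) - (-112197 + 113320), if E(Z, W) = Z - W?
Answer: -1586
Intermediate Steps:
E(-90, 373) - (-112197 + 113320) = (-90 - 1*373) - (-112197 + 113320) = (-90 - 373) - 1*1123 = -463 - 1123 = -1586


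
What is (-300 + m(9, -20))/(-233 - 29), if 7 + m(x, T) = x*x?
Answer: 113/131 ≈ 0.86260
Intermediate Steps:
m(x, T) = -7 + x**2 (m(x, T) = -7 + x*x = -7 + x**2)
(-300 + m(9, -20))/(-233 - 29) = (-300 + (-7 + 9**2))/(-233 - 29) = (-300 + (-7 + 81))/(-262) = (-300 + 74)*(-1/262) = -226*(-1/262) = 113/131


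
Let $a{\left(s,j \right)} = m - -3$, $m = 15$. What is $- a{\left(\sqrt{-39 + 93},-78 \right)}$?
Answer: $-18$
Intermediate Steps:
$a{\left(s,j \right)} = 18$ ($a{\left(s,j \right)} = 15 - -3 = 15 + 3 = 18$)
$- a{\left(\sqrt{-39 + 93},-78 \right)} = \left(-1\right) 18 = -18$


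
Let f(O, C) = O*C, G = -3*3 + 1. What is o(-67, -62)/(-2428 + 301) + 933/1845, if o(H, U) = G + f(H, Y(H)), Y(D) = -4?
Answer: 55733/145345 ≈ 0.38345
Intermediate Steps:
G = -8 (G = -9 + 1 = -8)
f(O, C) = C*O
o(H, U) = -8 - 4*H
o(-67, -62)/(-2428 + 301) + 933/1845 = (-8 - 4*(-67))/(-2428 + 301) + 933/1845 = (-8 + 268)/(-2127) + 933*(1/1845) = 260*(-1/2127) + 311/615 = -260/2127 + 311/615 = 55733/145345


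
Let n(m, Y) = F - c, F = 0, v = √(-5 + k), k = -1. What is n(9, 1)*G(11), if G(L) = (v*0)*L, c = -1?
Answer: 0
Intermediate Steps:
v = I*√6 (v = √(-5 - 1) = √(-6) = I*√6 ≈ 2.4495*I)
n(m, Y) = 1 (n(m, Y) = 0 - 1*(-1) = 0 + 1 = 1)
G(L) = 0 (G(L) = ((I*√6)*0)*L = 0*L = 0)
n(9, 1)*G(11) = 1*0 = 0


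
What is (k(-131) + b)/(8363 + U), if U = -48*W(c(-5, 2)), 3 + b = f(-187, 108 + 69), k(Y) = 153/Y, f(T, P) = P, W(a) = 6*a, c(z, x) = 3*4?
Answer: 22641/642817 ≈ 0.035222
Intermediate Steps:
c(z, x) = 12
b = 174 (b = -3 + (108 + 69) = -3 + 177 = 174)
U = -3456 (U = -288*12 = -48*72 = -3456)
(k(-131) + b)/(8363 + U) = (153/(-131) + 174)/(8363 - 3456) = (153*(-1/131) + 174)/4907 = (-153/131 + 174)*(1/4907) = (22641/131)*(1/4907) = 22641/642817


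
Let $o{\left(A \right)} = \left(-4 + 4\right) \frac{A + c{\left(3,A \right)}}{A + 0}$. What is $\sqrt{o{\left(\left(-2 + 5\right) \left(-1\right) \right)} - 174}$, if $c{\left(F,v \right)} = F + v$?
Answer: $i \sqrt{174} \approx 13.191 i$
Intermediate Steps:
$o{\left(A \right)} = 0$ ($o{\left(A \right)} = \left(-4 + 4\right) \frac{A + \left(3 + A\right)}{A + 0} = 0 \frac{3 + 2 A}{A} = 0$)
$\sqrt{o{\left(\left(-2 + 5\right) \left(-1\right) \right)} - 174} = \sqrt{0 - 174} = \sqrt{-174} = i \sqrt{174}$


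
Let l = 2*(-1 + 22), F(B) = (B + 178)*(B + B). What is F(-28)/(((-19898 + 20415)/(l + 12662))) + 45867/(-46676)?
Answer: -4980987706839/24131492 ≈ -2.0641e+5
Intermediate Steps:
F(B) = 2*B*(178 + B) (F(B) = (178 + B)*(2*B) = 2*B*(178 + B))
l = 42 (l = 2*21 = 42)
F(-28)/(((-19898 + 20415)/(l + 12662))) + 45867/(-46676) = (2*(-28)*(178 - 28))/(((-19898 + 20415)/(42 + 12662))) + 45867/(-46676) = (2*(-28)*150)/((517/12704)) + 45867*(-1/46676) = -8400/(517*(1/12704)) - 45867/46676 = -8400/517/12704 - 45867/46676 = -8400*12704/517 - 45867/46676 = -106713600/517 - 45867/46676 = -4980987706839/24131492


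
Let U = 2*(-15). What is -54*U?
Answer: 1620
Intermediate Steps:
U = -30
-54*U = -54*(-30) = 1620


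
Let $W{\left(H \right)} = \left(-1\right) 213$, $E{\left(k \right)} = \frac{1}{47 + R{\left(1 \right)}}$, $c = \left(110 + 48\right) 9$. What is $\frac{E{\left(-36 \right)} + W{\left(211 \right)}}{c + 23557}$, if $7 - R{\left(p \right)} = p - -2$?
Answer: $- \frac{10862}{1273929} \approx -0.0085264$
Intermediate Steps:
$R{\left(p \right)} = 5 - p$ ($R{\left(p \right)} = 7 - \left(p - -2\right) = 7 - \left(p + 2\right) = 7 - \left(2 + p\right) = 5 - p$)
$c = 1422$ ($c = 158 \cdot 9 = 1422$)
$E{\left(k \right)} = \frac{1}{51}$ ($E{\left(k \right)} = \frac{1}{47 + \left(5 - 1\right)} = \frac{1}{47 + 4} = \frac{1}{51}$)
$W{\left(H \right)} = -213$
$\frac{E{\left(-36 \right)} + W{\left(211 \right)}}{c + 23557} = \frac{\frac{1}{51} - 213}{1422 + 23557} = - \frac{10862}{51 \cdot 24979} = \left(- \frac{10862}{51}\right) \frac{1}{24979} = - \frac{10862}{1273929}$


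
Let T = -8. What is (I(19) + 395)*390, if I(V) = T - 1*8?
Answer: 147810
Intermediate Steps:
I(V) = -16 (I(V) = -8 - 1*8 = -8 - 8 = -16)
(I(19) + 395)*390 = (-16 + 395)*390 = 379*390 = 147810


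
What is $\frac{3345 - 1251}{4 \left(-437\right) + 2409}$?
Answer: $\frac{2094}{661} \approx 3.1679$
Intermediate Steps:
$\frac{3345 - 1251}{4 \left(-437\right) + 2409} = \frac{2094}{-1748 + 2409} = \frac{2094}{661}$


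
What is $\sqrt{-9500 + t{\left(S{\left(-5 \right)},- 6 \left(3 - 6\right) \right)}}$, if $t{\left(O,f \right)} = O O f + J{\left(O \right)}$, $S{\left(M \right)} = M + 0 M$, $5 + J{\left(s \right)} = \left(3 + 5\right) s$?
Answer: $i \sqrt{9095} \approx 95.368 i$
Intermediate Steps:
$J{\left(s \right)} = -5 + 8 s$ ($J{\left(s \right)} = -5 + \left(3 + 5\right) s = -5 + 8 s$)
$S{\left(M \right)} = M$ ($S{\left(M \right)} = M + 0 = M$)
$t{\left(O,f \right)} = -5 + 8 O + f O^{2}$ ($t{\left(O,f \right)} = O O f + \left(-5 + 8 O\right) = O^{2} f + \left(-5 + 8 O\right) = f O^{2} + \left(-5 + 8 O\right) = -5 + 8 O + f O^{2}$)
$\sqrt{-9500 + t{\left(S{\left(-5 \right)},- 6 \left(3 - 6\right) \right)}} = \sqrt{-9500 + \left(-5 + 8 \left(-5\right) + - 6 \left(3 - 6\right) \left(-5\right)^{2}\right)} = \sqrt{-9500 - \left(45 - \left(-6\right) \left(-3\right) 25\right)} = \sqrt{-9500 - -405} = \sqrt{-9500 + 405} = \sqrt{-9095} = i \sqrt{9095}$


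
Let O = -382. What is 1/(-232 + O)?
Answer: -1/614 ≈ -0.0016287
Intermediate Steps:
1/(-232 + O) = 1/(-232 - 382) = 1/(-614) = -1/614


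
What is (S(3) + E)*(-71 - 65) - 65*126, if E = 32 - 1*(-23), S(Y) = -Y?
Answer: -15262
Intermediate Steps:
E = 55 (E = 32 + 23 = 55)
(S(3) + E)*(-71 - 65) - 65*126 = (-1*3 + 55)*(-71 - 65) - 65*126 = (-3 + 55)*(-136) - 8190 = 52*(-136) - 8190 = -7072 - 8190 = -15262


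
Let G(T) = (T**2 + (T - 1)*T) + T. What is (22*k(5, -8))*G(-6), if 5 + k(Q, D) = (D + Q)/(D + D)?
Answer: -7623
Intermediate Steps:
k(Q, D) = -5 + (D + Q)/(2*D) (k(Q, D) = -5 + (D + Q)/(D + D) = -5 + (D + Q)/((2*D)) = -5 + (D + Q)*(1/(2*D)) = -5 + (D + Q)/(2*D))
G(T) = T + T**2 + T*(-1 + T) (G(T) = (T**2 + (-1 + T)*T) + T = (T**2 + T*(-1 + T)) + T = T + T**2 + T*(-1 + T))
(22*k(5, -8))*G(-6) = (22*((1/2)*(5 - 9*(-8))/(-8)))*(2*(-6)**2) = (22*((1/2)*(-1/8)*(5 + 72)))*(2*36) = (22*((1/2)*(-1/8)*77))*72 = (22*(-77/16))*72 = -847/8*72 = -7623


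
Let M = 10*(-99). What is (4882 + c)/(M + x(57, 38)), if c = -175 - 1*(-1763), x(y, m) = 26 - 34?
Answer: -3235/499 ≈ -6.4830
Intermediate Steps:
M = -990
x(y, m) = -8
c = 1588 (c = -175 + 1763 = 1588)
(4882 + c)/(M + x(57, 38)) = (4882 + 1588)/(-990 - 8) = 6470/(-998) = 6470*(-1/998) = -3235/499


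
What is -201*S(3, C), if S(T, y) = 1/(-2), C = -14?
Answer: 201/2 ≈ 100.50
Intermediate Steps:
S(T, y) = -1/2
-201*S(3, C) = -201*(-1/2) = 201/2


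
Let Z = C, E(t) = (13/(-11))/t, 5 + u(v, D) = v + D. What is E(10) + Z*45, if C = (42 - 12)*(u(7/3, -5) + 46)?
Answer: 5692487/110 ≈ 51750.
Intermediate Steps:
u(v, D) = -5 + D + v (u(v, D) = -5 + (v + D) = -5 + (D + v) = -5 + D + v)
C = 1150 (C = (42 - 12)*((-5 - 5 + 7/3) + 46) = 30*((-5 - 5 + 7*(⅓)) + 46) = 30*((-5 - 5 + 7/3) + 46) = 30*(-23/3 + 46) = 30*(115/3) = 1150)
E(t) = -13/(11*t) (E(t) = (13*(-1/11))/t = -13/(11*t))
Z = 1150
E(10) + Z*45 = -13/11/10 + 1150*45 = -13/11*⅒ + 51750 = -13/110 + 51750 = 5692487/110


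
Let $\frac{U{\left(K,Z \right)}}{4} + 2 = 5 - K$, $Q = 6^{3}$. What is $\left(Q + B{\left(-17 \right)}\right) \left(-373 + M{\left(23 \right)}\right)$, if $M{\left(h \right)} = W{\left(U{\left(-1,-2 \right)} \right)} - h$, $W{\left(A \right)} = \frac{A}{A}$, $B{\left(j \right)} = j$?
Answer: $-78605$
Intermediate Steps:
$Q = 216$
$U{\left(K,Z \right)} = 12 - 4 K$ ($U{\left(K,Z \right)} = -8 + 4 \left(5 - K\right) = -8 - \left(-20 + 4 K\right) = 12 - 4 K$)
$W{\left(A \right)} = 1$
$M{\left(h \right)} = 1 - h$
$\left(Q + B{\left(-17 \right)}\right) \left(-373 + M{\left(23 \right)}\right) = \left(216 - 17\right) \left(-373 + \left(1 - 23\right)\right) = 199 \left(-373 + \left(1 - 23\right)\right) = 199 \left(-373 - 22\right) = 199 \left(-395\right) = -78605$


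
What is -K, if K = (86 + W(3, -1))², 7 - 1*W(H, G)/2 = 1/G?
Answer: -10404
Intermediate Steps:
W(H, G) = 14 - 2/G
K = 10404 (K = (86 + (14 - 2/(-1)))² = (86 + (14 - 2*(-1)))² = (86 + (14 + 2))² = (86 + 16)² = 102² = 10404)
-K = -1*10404 = -10404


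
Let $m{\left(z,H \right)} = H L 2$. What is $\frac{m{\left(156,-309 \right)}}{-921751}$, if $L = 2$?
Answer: $\frac{1236}{921751} \approx 0.0013409$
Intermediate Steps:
$m{\left(z,H \right)} = 4 H$ ($m{\left(z,H \right)} = H 2 \cdot 2 = 2 H 2 = 4 H$)
$\frac{m{\left(156,-309 \right)}}{-921751} = \frac{4 \left(-309\right)}{-921751} = \left(-1236\right) \left(- \frac{1}{921751}\right) = \frac{1236}{921751}$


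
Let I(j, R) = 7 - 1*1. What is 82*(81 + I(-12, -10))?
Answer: 7134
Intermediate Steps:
I(j, R) = 6 (I(j, R) = 7 - 1 = 6)
82*(81 + I(-12, -10)) = 82*(81 + 6) = 82*87 = 7134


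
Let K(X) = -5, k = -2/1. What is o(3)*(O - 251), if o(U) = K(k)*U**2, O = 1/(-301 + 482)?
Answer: 2044350/181 ≈ 11295.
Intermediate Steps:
k = -2 (k = -2*1 = -2)
O = 1/181 ≈ 0.0055249
o(U) = -5*U**2
o(3)*(O - 251) = (-5*3**2)*(1/181 - 251) = -5*9*(-45430/181) = -45*(-45430/181) = 2044350/181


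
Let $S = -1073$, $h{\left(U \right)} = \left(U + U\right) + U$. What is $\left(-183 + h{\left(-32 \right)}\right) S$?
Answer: $299367$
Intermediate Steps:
$h{\left(U \right)} = 3 U$ ($h{\left(U \right)} = 2 U + U = 3 U$)
$\left(-183 + h{\left(-32 \right)}\right) S = \left(-183 + 3 \left(-32\right)\right) \left(-1073\right) = \left(-183 - 96\right) \left(-1073\right) = \left(-279\right) \left(-1073\right) = 299367$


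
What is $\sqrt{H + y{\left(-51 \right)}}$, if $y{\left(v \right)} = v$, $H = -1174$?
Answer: $35 i \approx 35.0 i$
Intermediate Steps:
$\sqrt{H + y{\left(-51 \right)}} = \sqrt{-1174 - 51} = \sqrt{-1225} = 35 i$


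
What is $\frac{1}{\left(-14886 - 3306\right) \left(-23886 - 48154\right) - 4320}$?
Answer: $\frac{1}{1310547360} \approx 7.6304 \cdot 10^{-10}$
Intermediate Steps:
$\frac{1}{\left(-14886 - 3306\right) \left(-23886 - 48154\right) - 4320} = \frac{1}{\left(-18192\right) \left(-72040\right) - 4320} = \frac{1}{1310551680 - 4320} = \frac{1}{1310547360}$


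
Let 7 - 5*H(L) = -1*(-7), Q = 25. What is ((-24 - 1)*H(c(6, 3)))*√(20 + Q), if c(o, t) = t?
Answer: 0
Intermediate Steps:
H(L) = 0 (H(L) = 7/5 - (-1)*(-7)/5 = 7/5 - ⅕*7 = 7/5 - 7/5 = 0)
((-24 - 1)*H(c(6, 3)))*√(20 + Q) = ((-24 - 1)*0)*√(20 + 25) = (-25*0)*√45 = 0*(3*√5) = 0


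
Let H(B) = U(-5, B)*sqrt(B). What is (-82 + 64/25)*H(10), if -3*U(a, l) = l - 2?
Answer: 5296*sqrt(10)/25 ≈ 669.90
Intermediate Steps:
U(a, l) = 2/3 - l/3 (U(a, l) = -(l - 2)/3 = -(-2 + l)/3 = 2/3 - l/3)
H(B) = sqrt(B)*(2/3 - B/3) (H(B) = (2/3 - B/3)*sqrt(B) = sqrt(B)*(2/3 - B/3))
(-82 + 64/25)*H(10) = (-82 + 64/25)*(sqrt(10)*(2 - 1*10)/3) = (-82 + 64*(1/25))*(sqrt(10)*(2 - 10)/3) = (-82 + 64/25)*((1/3)*sqrt(10)*(-8)) = -(-5296)*sqrt(10)/25 = 5296*sqrt(10)/25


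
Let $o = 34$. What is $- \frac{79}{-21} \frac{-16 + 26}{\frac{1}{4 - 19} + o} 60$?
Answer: $\frac{237000}{3563} \approx 66.517$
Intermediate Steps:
$- \frac{79}{-21} \frac{-16 + 26}{\frac{1}{4 - 19} + o} 60 = - \frac{79}{-21} \frac{-16 + 26}{\frac{1}{4 - 19} + 34} \cdot 60 = \left(-79\right) \left(- \frac{1}{21}\right) \frac{10}{\frac{1}{-15} + 34} \cdot 60 = \frac{79 \frac{10}{- \frac{1}{15} + 34}}{21} \cdot 60 = \frac{79 \frac{10}{\frac{509}{15}}}{21} \cdot 60 = \frac{79 \cdot 10 \cdot \frac{15}{509}}{21} \cdot 60 = \frac{79}{21} \cdot \frac{150}{509} \cdot 60 = \frac{3950}{3563} \cdot 60 = \frac{237000}{3563}$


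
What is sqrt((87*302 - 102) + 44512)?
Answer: 2*sqrt(17671) ≈ 265.86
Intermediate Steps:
sqrt((87*302 - 102) + 44512) = sqrt((26274 - 102) + 44512) = sqrt(26172 + 44512) = sqrt(70684) = 2*sqrt(17671)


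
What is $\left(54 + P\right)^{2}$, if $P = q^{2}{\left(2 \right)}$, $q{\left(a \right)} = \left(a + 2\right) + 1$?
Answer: $6241$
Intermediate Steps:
$q{\left(a \right)} = 3 + a$ ($q{\left(a \right)} = \left(2 + a\right) + 1 = 3 + a$)
$P = 25$ ($P = \left(3 + 2\right)^{2} = 5^{2} = 25$)
$\left(54 + P\right)^{2} = \left(54 + 25\right)^{2} = 79^{2} = 6241$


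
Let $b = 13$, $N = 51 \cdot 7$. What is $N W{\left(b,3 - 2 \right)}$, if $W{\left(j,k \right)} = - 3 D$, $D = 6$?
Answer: $-6426$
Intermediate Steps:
$N = 357$
$W{\left(j,k \right)} = -18$ ($W{\left(j,k \right)} = \left(-3\right) 6 = -18$)
$N W{\left(b,3 - 2 \right)} = 357 \left(-18\right) = -6426$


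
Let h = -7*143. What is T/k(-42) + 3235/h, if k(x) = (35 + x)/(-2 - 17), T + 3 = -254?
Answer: -701504/1001 ≈ -700.80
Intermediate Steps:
T = -257 (T = -3 - 254 = -257)
h = -1001
k(x) = -35/19 - x/19 (k(x) = (35 + x)/(-19) = (35 + x)*(-1/19) = -35/19 - x/19)
T/k(-42) + 3235/h = -257/(-35/19 - 1/19*(-42)) + 3235/(-1001) = -257/(-35/19 + 42/19) + 3235*(-1/1001) = -257/7/19 - 3235/1001 = -257*19/7 - 3235/1001 = -4883/7 - 3235/1001 = -701504/1001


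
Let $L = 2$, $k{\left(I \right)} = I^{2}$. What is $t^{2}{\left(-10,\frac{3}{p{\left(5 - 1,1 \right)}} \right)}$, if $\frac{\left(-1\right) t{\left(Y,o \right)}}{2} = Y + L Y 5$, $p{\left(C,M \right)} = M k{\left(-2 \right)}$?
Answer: $48400$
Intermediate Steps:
$p{\left(C,M \right)} = 4 M$ ($p{\left(C,M \right)} = M \left(-2\right)^{2} = M 4 = 4 M$)
$t{\left(Y,o \right)} = - 22 Y$ ($t{\left(Y,o \right)} = - 2 \left(Y + 2 Y 5\right) = - 2 \left(Y + 2 \cdot 5 Y\right) = - 2 \left(Y + 10 Y\right) = - 2 \cdot 11 Y = - 22 Y$)
$t^{2}{\left(-10,\frac{3}{p{\left(5 - 1,1 \right)}} \right)} = \left(\left(-22\right) \left(-10\right)\right)^{2} = 220^{2} = 48400$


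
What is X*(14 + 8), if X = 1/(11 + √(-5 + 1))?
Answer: 242/125 - 44*I/125 ≈ 1.936 - 0.352*I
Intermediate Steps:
X = (11 - 2*I)/125 (X = 1/(11 + √(-4)) = 1/(11 + 2*I) = (11 - 2*I)/125 ≈ 0.088 - 0.016*I)
X*(14 + 8) = (11/125 - 2*I/125)*(14 + 8) = (11/125 - 2*I/125)*22 = 242/125 - 44*I/125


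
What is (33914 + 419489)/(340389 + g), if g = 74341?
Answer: 453403/414730 ≈ 1.0932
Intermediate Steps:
(33914 + 419489)/(340389 + g) = (33914 + 419489)/(340389 + 74341) = 453403/414730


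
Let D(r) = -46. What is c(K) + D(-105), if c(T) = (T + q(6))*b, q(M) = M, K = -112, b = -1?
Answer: 60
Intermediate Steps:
c(T) = -6 - T (c(T) = (T + 6)*(-1) = (6 + T)*(-1) = -6 - T)
c(K) + D(-105) = (-6 - 1*(-112)) - 46 = (-6 + 112) - 46 = 106 - 46 = 60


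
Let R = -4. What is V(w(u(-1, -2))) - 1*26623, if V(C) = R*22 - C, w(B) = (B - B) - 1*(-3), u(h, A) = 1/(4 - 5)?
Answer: -26714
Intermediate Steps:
u(h, A) = -1 (u(h, A) = 1/(-1) = -1)
w(B) = 3 (w(B) = 0 + 3 = 3)
V(C) = -88 - C (V(C) = -4*22 - C = -88 - C)
V(w(u(-1, -2))) - 1*26623 = (-88 - 1*3) - 1*26623 = (-88 - 3) - 26623 = -91 - 26623 = -26714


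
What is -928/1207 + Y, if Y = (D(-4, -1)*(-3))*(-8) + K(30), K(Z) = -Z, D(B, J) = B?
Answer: -153010/1207 ≈ -126.77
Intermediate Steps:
Y = -126 (Y = -4*(-3)*(-8) - 1*30 = 12*(-8) - 30 = -96 - 30 = -126)
-928/1207 + Y = -928/1207 - 126 = -153010/1207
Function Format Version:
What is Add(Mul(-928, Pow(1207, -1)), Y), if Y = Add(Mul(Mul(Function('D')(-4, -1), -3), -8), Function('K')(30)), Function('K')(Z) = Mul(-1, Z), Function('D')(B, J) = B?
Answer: Rational(-153010, 1207) ≈ -126.77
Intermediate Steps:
Y = -126 (Y = Add(Mul(Mul(-4, -3), -8), Mul(-1, 30)) = Add(Mul(12, -8), -30) = Add(-96, -30) = -126)
Add(Mul(-928, Pow(1207, -1)), Y) = Add(Mul(-928, Pow(1207, -1)), -126) = Add(Mul(-928, Rational(1, 1207)), -126) = Add(Rational(-928, 1207), -126) = Rational(-153010, 1207)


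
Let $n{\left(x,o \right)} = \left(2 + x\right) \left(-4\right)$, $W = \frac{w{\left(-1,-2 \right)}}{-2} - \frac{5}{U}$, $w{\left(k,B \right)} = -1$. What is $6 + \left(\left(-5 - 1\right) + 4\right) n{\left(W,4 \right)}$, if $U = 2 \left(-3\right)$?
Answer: $\frac{98}{3} \approx 32.667$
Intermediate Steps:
$U = -6$
$W = \frac{4}{3}$ ($W = - \frac{1}{-2} - \frac{5}{-6} = \left(-1\right) \left(- \frac{1}{2}\right) - - \frac{5}{6} = \frac{1}{2} + \frac{5}{6} = \frac{4}{3} \approx 1.3333$)
$n{\left(x,o \right)} = -8 - 4 x$
$6 + \left(\left(-5 - 1\right) + 4\right) n{\left(W,4 \right)} = 6 + \left(\left(-5 - 1\right) + 4\right) \left(-8 - \frac{16}{3}\right) = 6 + \left(-6 + 4\right) \left(-8 - \frac{16}{3}\right) = 6 - - \frac{80}{3} = 6 + \frac{80}{3} = \frac{98}{3}$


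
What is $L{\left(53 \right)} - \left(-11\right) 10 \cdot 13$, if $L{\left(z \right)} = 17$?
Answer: $1447$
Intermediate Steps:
$L{\left(53 \right)} - \left(-11\right) 10 \cdot 13 = 17 - \left(-11\right) 10 \cdot 13 = 17 - \left(-110\right) 13 = 17 - -1430 = 17 + 1430 = 1447$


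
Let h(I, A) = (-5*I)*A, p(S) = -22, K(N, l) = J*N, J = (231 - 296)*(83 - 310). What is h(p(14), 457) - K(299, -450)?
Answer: -4361475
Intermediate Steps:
J = 14755 (J = -65*(-227) = 14755)
K(N, l) = 14755*N
h(I, A) = -5*A*I
h(p(14), 457) - K(299, -450) = -5*457*(-22) - 14755*299 = 50270 - 1*4411745 = 50270 - 4411745 = -4361475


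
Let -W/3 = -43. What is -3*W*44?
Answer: -17028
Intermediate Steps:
W = 129 (W = -3*(-43) = 129)
-3*W*44 = -3*129*44 = -387*44 = -17028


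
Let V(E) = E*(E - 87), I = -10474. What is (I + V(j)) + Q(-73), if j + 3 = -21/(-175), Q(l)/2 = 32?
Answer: -6344466/625 ≈ -10151.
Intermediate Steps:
Q(l) = 64 (Q(l) = 2*32 = 64)
j = -72/25 (j = -3 - 21/(-175) = -3 - 21*(-1/175) = -3 + 3/25 = -72/25 ≈ -2.8800)
V(E) = E*(-87 + E)
(I + V(j)) + Q(-73) = (-10474 - 72*(-87 - 72/25)/25) + 64 = (-10474 - 72/25*(-2247/25)) + 64 = (-10474 + 161784/625) + 64 = -6384466/625 + 64 = -6344466/625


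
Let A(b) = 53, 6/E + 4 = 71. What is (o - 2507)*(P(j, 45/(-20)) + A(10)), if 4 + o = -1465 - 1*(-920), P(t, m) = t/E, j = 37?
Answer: -4273816/3 ≈ -1.4246e+6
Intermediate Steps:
E = 6/67 (E = 6/(-4 + 71) = 6/67 ≈ 0.089552)
P(t, m) = 67*t/6 (P(t, m) = t/(6/67) = t*(67/6) = 67*t/6)
o = -549 (o = -4 + (-1465 - 1*(-920)) = -4 + (-1465 + 920) = -4 - 545 = -549)
(o - 2507)*(P(j, 45/(-20)) + A(10)) = (-549 - 2507)*((67/6)*37 + 53) = -3056*(2479/6 + 53) = -3056*2797/6 = -4273816/3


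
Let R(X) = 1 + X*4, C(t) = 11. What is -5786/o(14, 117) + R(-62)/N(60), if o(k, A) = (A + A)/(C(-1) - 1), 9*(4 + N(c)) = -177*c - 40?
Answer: -309175189/1251432 ≈ -247.06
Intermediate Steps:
N(c) = -76/9 - 59*c/3 (N(c) = -4 + (-177*c - 40)/9 = -4 + (-40 - 177*c)/9 = -4 + (-40/9 - 59*c/3) = -76/9 - 59*c/3)
o(k, A) = A/5 (o(k, A) = (A + A)/(11 - 1) = (2*A)/10 = (2*A)*(⅒) = A/5)
R(X) = 1 + 4*X
-5786/o(14, 117) + R(-62)/N(60) = -5786/((⅕)*117) + (1 + 4*(-62))/(-76/9 - 59/3*60) = -5786/117/5 + (1 - 248)/(-76/9 - 1180) = -5786*5/117 - 247/(-10696/9) = -28930/117 - 247*(-9/10696) = -28930/117 + 2223/10696 = -309175189/1251432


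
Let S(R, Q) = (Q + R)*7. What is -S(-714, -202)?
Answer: 6412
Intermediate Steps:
S(R, Q) = 7*Q + 7*R
-S(-714, -202) = -(7*(-202) + 7*(-714)) = -(-1414 - 4998) = -1*(-6412) = 6412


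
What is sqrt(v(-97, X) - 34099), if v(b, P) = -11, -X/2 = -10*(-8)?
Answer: 3*I*sqrt(3790) ≈ 184.69*I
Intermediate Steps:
X = -160 (X = -(-20)*(-8) = -2*80 = -160)
sqrt(v(-97, X) - 34099) = sqrt(-11 - 34099) = sqrt(-34110) = 3*I*sqrt(3790)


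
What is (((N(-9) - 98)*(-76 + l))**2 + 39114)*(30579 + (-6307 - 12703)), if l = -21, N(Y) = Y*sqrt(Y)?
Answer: 966520408741 + 576048599532*I ≈ 9.6652e+11 + 5.7605e+11*I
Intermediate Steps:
N(Y) = Y**(3/2)
(((N(-9) - 98)*(-76 + l))**2 + 39114)*(30579 + (-6307 - 12703)) = ((((-9)**(3/2) - 98)*(-76 - 21))**2 + 39114)*(30579 + (-6307 - 12703)) = (((-27*I - 98)*(-97))**2 + 39114)*(30579 - 19010) = (((-98 - 27*I)*(-97))**2 + 39114)*11569 = ((9506 + 2619*I)**2 + 39114)*11569 = (39114 + (9506 + 2619*I)**2)*11569 = 452509866 + 11569*(9506 + 2619*I)**2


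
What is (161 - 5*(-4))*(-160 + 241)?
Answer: 14661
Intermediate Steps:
(161 - 5*(-4))*(-160 + 241) = (161 + 20)*81 = 181*81 = 14661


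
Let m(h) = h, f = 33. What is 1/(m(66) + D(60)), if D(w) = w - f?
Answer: 1/93 ≈ 0.010753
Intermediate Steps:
D(w) = -33 + w (D(w) = w - 1*33 = w - 33 = -33 + w)
1/(m(66) + D(60)) = 1/(66 + (-33 + 60)) = 1/(66 + 27) = 1/93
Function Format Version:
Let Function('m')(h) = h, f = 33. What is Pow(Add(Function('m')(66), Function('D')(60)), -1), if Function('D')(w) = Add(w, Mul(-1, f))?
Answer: Rational(1, 93) ≈ 0.010753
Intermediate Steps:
Function('D')(w) = Add(-33, w) (Function('D')(w) = Add(w, Mul(-1, 33)) = Add(w, -33) = Add(-33, w))
Pow(Add(Function('m')(66), Function('D')(60)), -1) = Pow(Add(66, Add(-33, 60)), -1) = Pow(Add(66, 27), -1) = Pow(93, -1) = Rational(1, 93)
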